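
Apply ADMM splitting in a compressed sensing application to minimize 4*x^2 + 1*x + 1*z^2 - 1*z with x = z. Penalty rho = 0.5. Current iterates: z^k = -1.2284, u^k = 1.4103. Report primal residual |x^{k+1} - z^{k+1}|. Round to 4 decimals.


ADMM iteration with rho = 0.5, z^k = -1.2284, u^k = 1.4103
Step 1: x-update.
Minimize 4*x^2 + 1*x + (0.5/2)*(x + 1.2284 + 1.4103)^2
FOC: (2*4 + 0.5)*x = -1 + 0.5*(-1.2284 - 1.4103)
x^{k+1} = -0.2729
Step 2: z-update.
Minimize 1*z^2 - 1*z + (0.5/2)*(-0.2729 - z + 1.4103)^2
FOC: (2*1 + 0.5)*z = 1 + 0.5*(-0.2729 + 1.4103)
z^{k+1} = 0.6275
Step 3: u-update.
u^{k+1} = 1.4103 - 0.2729 - 0.6275 = 0.5099
Step 4: Primal residual = |-0.2729 - 0.6275| = 0.9004


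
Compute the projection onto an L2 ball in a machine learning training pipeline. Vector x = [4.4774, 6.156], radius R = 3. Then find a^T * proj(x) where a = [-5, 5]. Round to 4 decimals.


Step 1: Compute ||x|| (intermediates to 6 decimals).
||x|| = sqrt(4.4774^2 + 6.156^2) = 7.612059
Step 2: Project.
Since ||x|| > R, scale = R/||x|| = 3/7.612059 = 0.394112, proj(x) = scale * x
proj(x) = [1.764597, 2.426153]
Step 3: Dot product.
a^T * proj(x) = -5*1.764597 + 5*2.426153 = 3.3078


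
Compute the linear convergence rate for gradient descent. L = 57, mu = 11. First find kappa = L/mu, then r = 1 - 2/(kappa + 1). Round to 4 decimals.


Step 1: Compute the condition number.
kappa = L/mu = 57/11 = 5.1818
Step 2: Compute the convergence rate.
r = 1 - 2/(kappa + 1) = 1 - 2*mu/(L + mu) = (L - mu)/(L + mu) = 46/68 = 0.6765


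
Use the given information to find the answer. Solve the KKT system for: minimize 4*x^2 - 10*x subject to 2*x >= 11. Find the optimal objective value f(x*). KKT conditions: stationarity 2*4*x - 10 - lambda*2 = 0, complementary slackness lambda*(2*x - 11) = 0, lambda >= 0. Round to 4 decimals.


Step 1: Try lambda = 0 (constraint inactive).
x_unc = 10/(2*4) = 1.25
Check: 2*1.25 = 2.5 < 11 -- violated!
Step 2: Constraint must be active: 2*x = 11
x* = 11/2 = 5.5
lambda = (2*4*5.5 - 10)/2 = 17.0
Step 3: Compute optimal value.
f(x*) = 4*5.5^2 - 10*5.5 = 66.0


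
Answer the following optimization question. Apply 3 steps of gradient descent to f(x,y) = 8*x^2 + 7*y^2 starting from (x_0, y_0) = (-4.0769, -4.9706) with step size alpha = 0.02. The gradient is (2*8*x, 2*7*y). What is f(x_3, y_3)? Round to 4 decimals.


Gradient descent on f(x,y) = 8*x^2 + 7*y^2.
Starting point: (-4.0769, -4.9706), alpha = 0.02
Step 1: grad_x = 2*8*-4.0769 = -65.2304, grad_y = 2*7*-4.9706 = -69.5884
  x_1 = -4.0769 - 0.02*-65.2304 = -2.7723
  y_1 = -4.9706 - 0.02*-69.5884 = -3.5788
Step 2: grad_x = 2*8*-2.7723 = -44.3567, grad_y = 2*7*-3.5788 = -50.1036
  x_2 = -2.7723 - 0.02*-44.3567 = -1.8852
  y_2 = -3.5788 - 0.02*-50.1036 = -2.5768
Step 3: grad_x = 2*8*-1.8852 = -30.1625, grad_y = 2*7*-2.5768 = -36.0746
  x_3 = -1.8852 - 0.02*-30.1625 = -1.2819
  y_3 = -2.5768 - 0.02*-36.0746 = -1.8553
f(-1.2819, -1.8553) = 8*(-1.2819)^2 + 7*(-1.8553)^2 = 37.2404


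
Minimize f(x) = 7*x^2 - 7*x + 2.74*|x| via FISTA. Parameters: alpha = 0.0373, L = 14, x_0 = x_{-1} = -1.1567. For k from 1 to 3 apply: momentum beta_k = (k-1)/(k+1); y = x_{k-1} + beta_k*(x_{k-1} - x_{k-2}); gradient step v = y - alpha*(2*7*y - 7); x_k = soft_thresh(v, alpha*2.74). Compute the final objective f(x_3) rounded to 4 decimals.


FISTA on f(x) = 7*x^2 - 7*x + 2.74*|x|
L = 14, alpha = 0.0373
Iteration 1: beta = 0.0, y = -1.1567 + 0.0*(-1.1567 + 1.1567) = -1.1567
  grad(y) = -23.1938, v = y - alpha*grad = -0.2916
  prox(v) = soft_thresh(-0.2916, 0.1022) = -0.1894
Iteration 2: beta = 0.3333, y = -0.1894 + 0.3333*(-0.1894 + 1.1567) = 0.1331
  grad(y) = -5.137, v = y - alpha*grad = 0.3247
  prox(v) = soft_thresh(0.3247, 0.1022) = 0.2225
Iteration 3: beta = 0.5, y = 0.2225 + 0.5*(0.2225 + 0.1894) = 0.4284
  grad(y) = -1.0023, v = y - alpha*grad = 0.4658
  prox(v) = soft_thresh(0.4658, 0.1022) = 0.3636
f(x_3) = 7*0.3636^2 - 7*0.3636 + 2.74*|0.3636| = -0.6235


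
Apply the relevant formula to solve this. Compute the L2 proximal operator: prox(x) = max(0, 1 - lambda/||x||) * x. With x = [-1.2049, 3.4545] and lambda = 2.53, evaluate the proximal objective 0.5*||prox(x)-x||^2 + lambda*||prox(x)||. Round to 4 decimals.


Step 1: Compute ||x||.
||x|| = 3.6586
Step 2: Compute scaling factor.
scale = max(0, 1 - 2.53/3.6586) = 0.3085
Step 3: prox(x) = [-0.3717, 1.0656]
||prox(x)|| = 1.1286
Step 4: Proximal objective.
0.5*||prox-x||^2 = 3.2005
lambda*||prox|| = 2.8554
Total = 6.0558


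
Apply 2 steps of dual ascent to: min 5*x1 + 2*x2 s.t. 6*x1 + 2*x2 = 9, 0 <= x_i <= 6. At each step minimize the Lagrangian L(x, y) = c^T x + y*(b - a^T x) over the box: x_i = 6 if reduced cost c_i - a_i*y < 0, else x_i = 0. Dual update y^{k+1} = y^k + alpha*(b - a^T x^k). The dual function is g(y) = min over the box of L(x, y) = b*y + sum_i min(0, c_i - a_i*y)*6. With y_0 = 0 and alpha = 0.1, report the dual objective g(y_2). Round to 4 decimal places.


Dual ascent for LP: min 5*x1 + 2*x2, 6*x1 + 2*x2 = 9, 0 <= x_i <= 6
Step 1: y^k = 0.0, reduced costs: (5.0, 2.0)
  x^k = (0.0, 0.0), subgradient = b - a^T x = 9.0
  y^{k+1} = 0.0 + 0.1*9.0 = 0.9
Step 2: y^k = 0.9, reduced costs: (-0.4, 0.2)
  x^k = (6.0, 0.0), subgradient = b - a^T x = -27.0
  y^{k+1} = 0.9 + 0.1*-27.0 = -1.8
Dual objective at y_2 = -1.8: reduced costs (15.8, 5.6), box minimizer x = (0.0, 0.0)
g(y_2) = b*y + (c1 - a1*y)*x1 + (c2 - a2*y)*x2 = 9*(-1.8) + 15.8*0.0 + 5.6*0.0 = -16.2 + 0.0 + 0.0 = -16.2


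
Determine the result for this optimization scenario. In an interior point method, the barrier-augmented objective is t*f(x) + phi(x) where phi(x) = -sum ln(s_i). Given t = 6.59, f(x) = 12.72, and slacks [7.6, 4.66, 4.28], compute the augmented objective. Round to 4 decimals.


Step 1: Compute log-barrier.
ln values: [2.0281, 1.539, 1.454]
phi = -(2.0281 + 1.539 + 1.454) = -5.0211
Step 2: Compute augmented objective.
t*f(x) = 6.59*12.72 = 83.8248
Total = 83.8248 - 5.0211 = 78.8037


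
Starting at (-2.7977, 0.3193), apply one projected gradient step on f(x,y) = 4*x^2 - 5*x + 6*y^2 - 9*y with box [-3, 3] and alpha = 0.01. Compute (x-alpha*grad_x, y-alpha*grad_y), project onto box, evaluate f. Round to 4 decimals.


Step 1: Compute gradient at (-2.7977, 0.3193).
grad_x = 2*4*-2.7977 - 5 = -27.3816
grad_y = 2*6*0.3193 - 9 = -5.1684
Step 2: Gradient step.
x_raw = -2.7977 - 0.01*-27.3816 = -2.5239
y_raw = 0.3193 - 0.01*-5.1684 = 0.371
Step 3: Project onto [-3, 3].
x_proj = clip(-2.5239) = -2.5239
y_proj = clip(0.371) = 0.371
Step 4: Evaluate f.
f(-2.5239, 0.371) = 35.5863


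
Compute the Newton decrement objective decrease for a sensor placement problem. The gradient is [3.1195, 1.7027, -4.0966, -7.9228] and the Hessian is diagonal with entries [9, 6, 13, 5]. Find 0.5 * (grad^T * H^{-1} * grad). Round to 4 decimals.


Step 1: H is diagonal, so H^(-1) * g = [0.3466, 0.2838, -0.3151, -1.5846].
Step 2: g^T H^(-1) g = sum_i g_i^2 / H_ii
  = (3.1195)^2/9 + (1.7027)^2/6 + (-4.0966)^2/13 + (-7.9228)^2/5
  = 1.0813 + 0.4832 + 1.2909 + 12.5542 = 15.4095
Step 3: Objective decrease = 0.5 * g^T H^(-1) g = 7.7048


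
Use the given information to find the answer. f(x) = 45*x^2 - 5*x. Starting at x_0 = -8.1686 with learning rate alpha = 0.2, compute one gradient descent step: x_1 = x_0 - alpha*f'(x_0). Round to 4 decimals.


We compute the gradient at x_0 and apply the update.
f'(x) = 90*x - 5
f'(-8.1686) = 90*-8.1686 - 5 = -740.174
x_1 = -8.1686 - 0.2*-740.174 = 139.8662


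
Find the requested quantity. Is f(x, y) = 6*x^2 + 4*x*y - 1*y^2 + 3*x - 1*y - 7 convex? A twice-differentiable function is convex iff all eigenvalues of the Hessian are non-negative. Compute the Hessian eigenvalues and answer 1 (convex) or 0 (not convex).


The Hessian of f(x,y) = 6*x^2 + 4*x*y - 1*y^2 + 3*x - 1*y - 7 is:
H = [[12, 4], [4, -2]]
Trace = 12 - 2 = 10
Determinant = 12*-2 - (4)^2 = -40
Discriminant = (10)^2 - 4*-40 = 260.0
Eigenvalues: lambda_1 = -3.0623, lambda_2 = 13.0623
The function is not convex.

0


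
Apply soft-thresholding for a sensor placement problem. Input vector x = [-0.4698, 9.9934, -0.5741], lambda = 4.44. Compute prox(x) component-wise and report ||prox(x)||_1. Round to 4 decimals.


Soft-thresholding with lambda = 4.44:
prox(-0.4698) = sign(-0.4698)*max(|-0.4698| - 4.44, 0) = 0.0
prox(9.9934) = sign(9.9934)*max(|9.9934| - 4.44, 0) = 5.5534
prox(-0.5741) = sign(-0.5741)*max(|-0.5741| - 4.44, 0) = 0.0
prox(x) = [0.0, 5.5534, 0.0]
||prox(x)||_1 = 0.0 + 5.5534 + 0.0 = 5.5534


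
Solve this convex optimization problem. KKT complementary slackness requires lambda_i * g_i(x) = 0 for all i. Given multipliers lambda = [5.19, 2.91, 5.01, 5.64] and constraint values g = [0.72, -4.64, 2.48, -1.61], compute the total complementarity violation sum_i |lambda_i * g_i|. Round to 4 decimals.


KKT complementary slackness check:
lambda_1 * g_1 = 5.19 * 0.72 = 3.7368
lambda_2 * g_2 = 2.91 * -4.64 = -13.5024
lambda_3 * g_3 = 5.01 * 2.48 = 12.4248
lambda_4 * g_4 = 5.64 * -1.61 = -9.0804
Total violation = 3.7368 + 13.5024 + 12.4248 + 9.0804 = 38.7444


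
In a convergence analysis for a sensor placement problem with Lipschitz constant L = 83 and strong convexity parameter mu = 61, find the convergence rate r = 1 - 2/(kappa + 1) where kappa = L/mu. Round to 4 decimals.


Step 1: Compute the condition number.
kappa = L/mu = 83/61 = 1.3607
Step 2: Compute the convergence rate.
r = 1 - 2/(kappa + 1) = 1 - 2*mu/(L + mu) = (L - mu)/(L + mu) = 22/144 = 0.1528


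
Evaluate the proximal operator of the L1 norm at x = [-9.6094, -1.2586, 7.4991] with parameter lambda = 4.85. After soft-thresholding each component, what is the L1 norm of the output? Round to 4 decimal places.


Soft-thresholding with lambda = 4.85:
prox(-9.6094) = sign(-9.6094)*max(|-9.6094| - 4.85, 0) = -4.7594
prox(-1.2586) = sign(-1.2586)*max(|-1.2586| - 4.85, 0) = 0.0
prox(7.4991) = sign(7.4991)*max(|7.4991| - 4.85, 0) = 2.6491
prox(x) = [-4.7594, 0.0, 2.6491]
||prox(x)||_1 = 4.7594 + 0.0 + 2.6491 = 7.4085


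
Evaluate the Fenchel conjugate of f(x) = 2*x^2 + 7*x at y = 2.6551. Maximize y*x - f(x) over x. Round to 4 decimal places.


f*(y) = sup_x {y*x - a*x^2 - b*x} = sup_x {(y-b)*x - a*x^2}
FOC: (y - b) - 2a*x = 0 => x* = (y - b)/(2a)
x* = (2.6551 - 7)/(2*2) = -1.0862
f*(2.6551) = (y-b)^2/(4a) = (2.6551 - 7)^2/(4*2)
= 18.8782/8 = 2.3598


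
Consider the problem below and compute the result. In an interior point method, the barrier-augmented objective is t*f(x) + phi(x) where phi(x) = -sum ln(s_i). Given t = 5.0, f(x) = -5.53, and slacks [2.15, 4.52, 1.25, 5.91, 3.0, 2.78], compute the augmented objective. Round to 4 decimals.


Step 1: Compute log-barrier.
ln values: [0.7655, 1.5085, 0.2231, 1.7766, 1.0986, 1.0225]
phi = -(0.7655 + 1.5085 + 0.2231 + 1.7766 + 1.0986 + 1.0225) = -6.3948
Step 2: Compute augmented objective.
t*f(x) = 5.0*-5.53 = -27.65
Total = -27.65 - 6.3948 = -34.0448


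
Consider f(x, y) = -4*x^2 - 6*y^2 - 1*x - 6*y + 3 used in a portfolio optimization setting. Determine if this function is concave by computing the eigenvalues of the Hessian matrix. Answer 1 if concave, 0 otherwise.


The Hessian of f(x,y) = -4*x^2 - 6*y^2 - 1*x - 6*y + 3 is:
H = [[-8, 0], [0, -12]]
Trace = -8 - 12 = -20
Determinant = -8*-12 - (0)^2 = 96
Discriminant = (-20)^2 - 4*96 = 16.0
Eigenvalues: lambda_1 = -12.0, lambda_2 = -8.0
The function is concave.

1


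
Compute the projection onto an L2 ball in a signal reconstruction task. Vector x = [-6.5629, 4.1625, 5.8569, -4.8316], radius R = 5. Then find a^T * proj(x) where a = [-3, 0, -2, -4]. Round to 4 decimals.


Step 1: Compute ||x|| (intermediates to 6 decimals).
||x|| = sqrt((-6.5629)^2 + 4.1625^2 + 5.8569^2 + (-4.8316)^2) = 10.864884
Step 2: Project.
Since ||x|| > R, scale = R/||x|| = 5/10.864884 = 0.460198, proj(x) = scale * x
proj(x) = [-3.020233, 1.915574, 2.695334, -2.223493]
Step 3: Dot product.
a^T * proj(x) = -3*(-3.020233) + 0*1.915574 - 2*2.695334 - 4*(-2.223493) = 12.564


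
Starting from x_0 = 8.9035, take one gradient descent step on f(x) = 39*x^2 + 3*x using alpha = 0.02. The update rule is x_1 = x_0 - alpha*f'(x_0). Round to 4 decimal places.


We compute the gradient at x_0 and apply the update.
f'(x) = 78*x + 3
f'(8.9035) = 78*8.9035 + 3 = 697.473
x_1 = 8.9035 - 0.02*697.473 = -5.046


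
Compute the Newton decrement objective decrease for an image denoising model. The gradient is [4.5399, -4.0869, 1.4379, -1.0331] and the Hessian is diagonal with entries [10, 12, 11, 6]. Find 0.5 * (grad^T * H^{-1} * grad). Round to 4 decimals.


Step 1: H is diagonal, so H^(-1) * g = [0.454, -0.3406, 0.1307, -0.1722].
Step 2: g^T H^(-1) g = sum_i g_i^2 / H_ii
  = (4.5399)^2/10 + (-4.0869)^2/12 + (1.4379)^2/11 + (-1.0331)^2/6
  = 2.0611 + 1.3919 + 0.188 + 0.1779 = 3.8188
Step 3: Objective decrease = 0.5 * g^T H^(-1) g = 1.9094


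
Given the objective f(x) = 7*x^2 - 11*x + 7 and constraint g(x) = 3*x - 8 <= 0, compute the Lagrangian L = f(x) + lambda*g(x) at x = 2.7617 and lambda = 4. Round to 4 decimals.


Step 1: Evaluate f(x).
f(2.7617) = 7*2.7617^2 - 11*2.7617 + 7 = 30.0102
Step 2: Evaluate g(x).
g(2.7617) = 3*2.7617 - 8 = 0.2851
Step 3: Compute Lagrangian.
L = 30.0102 + 4*0.2851 = 31.1506


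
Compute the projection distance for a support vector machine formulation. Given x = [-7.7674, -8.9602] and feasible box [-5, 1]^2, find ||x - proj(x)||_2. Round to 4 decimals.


Project each component onto [-5, 1].
clip(-7.7674) = -5.0, clip(-8.9602) = -5.0
Projection = [-5.0, -5.0]
Squared diffs: [7.6585, 15.6832]
Distance = sqrt(23.3417) = 4.8313


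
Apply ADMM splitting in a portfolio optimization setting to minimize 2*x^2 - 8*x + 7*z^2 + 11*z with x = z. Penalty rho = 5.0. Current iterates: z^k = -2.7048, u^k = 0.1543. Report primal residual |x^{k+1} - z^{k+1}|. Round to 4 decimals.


ADMM iteration with rho = 5.0, z^k = -2.7048, u^k = 0.1543
Step 1: x-update.
Minimize 2*x^2 - 8*x + (5.0/2)*(x + 2.7048 + 0.1543)^2
FOC: (2*2 + 5.0)*x = 8 + 5.0*(-2.7048 - 0.1543)
x^{k+1} = -0.6995
Step 2: z-update.
Minimize 7*z^2 + 11*z + (5.0/2)*(-0.6995 - z + 0.1543)^2
FOC: (2*7 + 5.0)*z = -11 + 5.0*(-0.6995 + 0.1543)
z^{k+1} = -0.7224
Step 3: u-update.
u^{k+1} = 0.1543 - 0.6995 + 0.7224 = 0.1772
Step 4: Primal residual = |-0.6995 + 0.7224| = 0.0229


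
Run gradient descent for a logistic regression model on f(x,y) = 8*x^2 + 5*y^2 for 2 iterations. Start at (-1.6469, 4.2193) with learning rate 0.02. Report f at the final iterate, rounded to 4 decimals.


Gradient descent on f(x,y) = 8*x^2 + 5*y^2.
Starting point: (-1.6469, 4.2193), alpha = 0.02
Step 1: grad_x = 2*8*-1.6469 = -26.3504, grad_y = 2*5*4.2193 = 42.193
  x_1 = -1.6469 - 0.02*-26.3504 = -1.1199
  y_1 = 4.2193 - 0.02*42.193 = 3.3754
Step 2: grad_x = 2*8*-1.1199 = -17.9183, grad_y = 2*5*3.3754 = 33.7544
  x_2 = -1.1199 - 0.02*-17.9183 = -0.7615
  y_2 = 3.3754 - 0.02*33.7544 = 2.7004
f(-0.7615, 2.7004) = 8*(-0.7615)^2 + 5*2.7004^2 = 41.0989


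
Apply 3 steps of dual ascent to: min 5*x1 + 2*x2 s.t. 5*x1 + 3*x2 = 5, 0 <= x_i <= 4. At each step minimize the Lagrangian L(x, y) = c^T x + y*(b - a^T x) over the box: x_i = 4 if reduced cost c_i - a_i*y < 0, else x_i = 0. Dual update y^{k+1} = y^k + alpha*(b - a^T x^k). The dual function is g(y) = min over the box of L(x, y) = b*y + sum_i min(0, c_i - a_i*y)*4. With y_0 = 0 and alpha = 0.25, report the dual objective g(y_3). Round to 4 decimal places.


Dual ascent for LP: min 5*x1 + 2*x2, 5*x1 + 3*x2 = 5, 0 <= x_i <= 4
Step 1: y^k = 0.0, reduced costs: (5.0, 2.0)
  x^k = (0.0, 0.0), subgradient = b - a^T x = 5.0
  y^{k+1} = 0.0 + 0.25*5.0 = 1.25
Step 2: y^k = 1.25, reduced costs: (-1.25, -1.75)
  x^k = (4.0, 4.0), subgradient = b - a^T x = -27.0
  y^{k+1} = 1.25 + 0.25*-27.0 = -5.5
Step 3: y^k = -5.5, reduced costs: (32.5, 18.5)
  x^k = (0.0, 0.0), subgradient = b - a^T x = 5.0
  y^{k+1} = -5.5 + 0.25*5.0 = -4.25
Dual objective at y_3 = -4.25: reduced costs (26.25, 14.75), box minimizer x = (0.0, 0.0)
g(y_3) = b*y + (c1 - a1*y)*x1 + (c2 - a2*y)*x2 = 5*(-4.25) + 26.25*0.0 + 14.75*0.0 = -21.25 + 0.0 + 0.0 = -21.25


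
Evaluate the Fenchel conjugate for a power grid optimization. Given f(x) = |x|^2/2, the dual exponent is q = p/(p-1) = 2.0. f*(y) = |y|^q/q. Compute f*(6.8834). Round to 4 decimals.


The conjugate exponent q satisfies 1/p + 1/q = 1.
p = 2, so q = 2/(2 - 1) = 2.0
|y|^q = 6.8834^2.0 = 47.3812
f*(6.8834) = 47.3812 / 2.0 = 23.6906


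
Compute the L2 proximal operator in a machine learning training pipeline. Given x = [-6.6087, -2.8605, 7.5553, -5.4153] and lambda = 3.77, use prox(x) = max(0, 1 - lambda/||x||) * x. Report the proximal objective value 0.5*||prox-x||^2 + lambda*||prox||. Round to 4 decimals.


Step 1: Compute ||x||.
||x|| = 11.7586
Step 2: Compute scaling factor.
scale = max(0, 1 - 3.77/11.7586) = 0.6794
Step 3: prox(x) = [-4.4898, -1.9434, 5.133, -3.6791]
||prox(x)|| = 7.9886
Step 4: Proximal objective.
0.5*||prox-x||^2 = 7.1065
lambda*||prox|| = 30.117
Total = 37.2236


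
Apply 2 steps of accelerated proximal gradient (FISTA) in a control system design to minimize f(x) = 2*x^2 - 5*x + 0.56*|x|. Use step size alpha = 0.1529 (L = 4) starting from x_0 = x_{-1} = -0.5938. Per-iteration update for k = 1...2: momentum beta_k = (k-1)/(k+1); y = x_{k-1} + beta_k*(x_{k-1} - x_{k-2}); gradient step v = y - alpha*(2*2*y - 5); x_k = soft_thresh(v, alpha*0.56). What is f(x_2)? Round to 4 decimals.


FISTA on f(x) = 2*x^2 - 5*x + 0.56*|x|
L = 4, alpha = 0.1529
Iteration 1: beta = 0.0, y = -0.5938 + 0.0*(-0.5938 + 0.5938) = -0.5938
  grad(y) = -7.3752, v = y - alpha*grad = 0.5339
  prox(v) = soft_thresh(0.5339, 0.0856) = 0.4482
Iteration 2: beta = 0.3333, y = 0.4482 + 0.3333*(0.4482 + 0.5938) = 0.7956
  grad(y) = -1.8176, v = y - alpha*grad = 1.0735
  prox(v) = soft_thresh(1.0735, 0.0856) = 0.9879
f(x_2) = 2*0.9879^2 - 5*0.9879 + 0.56*|0.9879| = -2.4344


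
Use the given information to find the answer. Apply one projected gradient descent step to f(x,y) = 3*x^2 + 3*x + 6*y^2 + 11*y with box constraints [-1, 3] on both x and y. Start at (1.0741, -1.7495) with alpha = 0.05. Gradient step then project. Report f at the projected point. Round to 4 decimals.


Step 1: Compute gradient at (1.0741, -1.7495).
grad_x = 2*3*1.0741 + 3 = 9.4446
grad_y = 2*6*-1.7495 + 11 = -9.994
Step 2: Gradient step.
x_raw = 1.0741 - 0.05*9.4446 = 0.6019
y_raw = -1.7495 - 0.05*-9.994 = -1.2498
Step 3: Project onto [-1, 3].
x_proj = clip(0.6019) = 0.6019
y_proj = clip(-1.2498) = -1.0
Step 4: Evaluate f.
f(0.6019, -1.0) = -2.1076


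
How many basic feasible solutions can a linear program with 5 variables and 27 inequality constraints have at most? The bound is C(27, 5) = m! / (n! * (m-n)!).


Each vertex corresponds to some choice of n active constraints out of m, so the number of vertices is at most C(m, n) = m! / (n!(m-n)!).
m = 27, n = 5
Numerator: 27 * 26 * 25 * 24 * 23
Denominator: 5! = 120
C(27, 5) = 80730


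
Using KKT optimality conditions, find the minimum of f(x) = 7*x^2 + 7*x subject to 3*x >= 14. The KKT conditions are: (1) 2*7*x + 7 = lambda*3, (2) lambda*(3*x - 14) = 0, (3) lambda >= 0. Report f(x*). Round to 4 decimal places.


Step 1: Try lambda = 0 (constraint inactive).
x_unc = -7/(2*7) = -0.5
Check: 3*-0.5 = -1.5 < 14 -- violated!
Step 2: Constraint must be active: 3*x = 14
x* = 14/3 = 4.6667 (rounded; the exact value 14/3 is used below)
lambda = (2*7*(14/3) + 7)/3 = 24.1111
Step 3: Compute optimal value.
f(x*) = 7*(14/3)^2 + 7*(14/3) = 185.1111


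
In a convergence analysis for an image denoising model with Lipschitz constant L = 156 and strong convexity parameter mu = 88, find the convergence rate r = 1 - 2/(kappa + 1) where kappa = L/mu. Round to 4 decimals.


Step 1: Compute the condition number.
kappa = L/mu = 156/88 = 1.7727
Step 2: Compute the convergence rate.
r = 1 - 2/(kappa + 1) = 1 - 2*mu/(L + mu) = (L - mu)/(L + mu) = 68/244 = 0.2787


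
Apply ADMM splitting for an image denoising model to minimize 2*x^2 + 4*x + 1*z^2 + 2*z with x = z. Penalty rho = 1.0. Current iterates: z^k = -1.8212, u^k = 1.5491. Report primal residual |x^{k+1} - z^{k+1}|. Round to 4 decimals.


ADMM iteration with rho = 1.0, z^k = -1.8212, u^k = 1.5491
Step 1: x-update.
Minimize 2*x^2 + 4*x + (1.0/2)*(x + 1.8212 + 1.5491)^2
FOC: (2*2 + 1.0)*x = -4 + 1.0*(-1.8212 - 1.5491)
x^{k+1} = -1.4741
Step 2: z-update.
Minimize 1*z^2 + 2*z + (1.0/2)*(-1.4741 - z + 1.5491)^2
FOC: (2*1 + 1.0)*z = -2 + 1.0*(-1.4741 + 1.5491)
z^{k+1} = -0.6417
Step 3: u-update.
u^{k+1} = 1.5491 - 1.4741 + 0.6417 = 0.7167
Step 4: Primal residual = |-1.4741 + 0.6417| = 0.8324


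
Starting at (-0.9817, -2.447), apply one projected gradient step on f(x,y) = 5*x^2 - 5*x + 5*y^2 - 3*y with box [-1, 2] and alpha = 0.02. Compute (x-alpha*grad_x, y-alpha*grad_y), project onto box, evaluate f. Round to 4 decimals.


Step 1: Compute gradient at (-0.9817, -2.447).
grad_x = 2*5*-0.9817 - 5 = -14.817
grad_y = 2*5*-2.447 - 3 = -27.47
Step 2: Gradient step.
x_raw = -0.9817 - 0.02*-14.817 = -0.6854
y_raw = -2.447 - 0.02*-27.47 = -1.8976
Step 3: Project onto [-1, 2].
x_proj = clip(-0.6854) = -0.6854
y_proj = clip(-1.8976) = -1.0
Step 4: Evaluate f.
f(-0.6854, -1.0) = 13.7754


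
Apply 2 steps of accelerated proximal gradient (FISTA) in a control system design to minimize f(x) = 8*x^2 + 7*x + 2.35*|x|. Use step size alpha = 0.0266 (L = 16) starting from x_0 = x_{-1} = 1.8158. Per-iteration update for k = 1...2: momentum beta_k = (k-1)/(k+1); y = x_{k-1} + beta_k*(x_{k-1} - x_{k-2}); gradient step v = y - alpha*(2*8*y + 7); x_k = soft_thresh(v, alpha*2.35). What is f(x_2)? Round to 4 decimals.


FISTA on f(x) = 8*x^2 + 7*x + 2.35*|x|
L = 16, alpha = 0.0266
Iteration 1: beta = 0.0, y = 1.8158 + 0.0*(1.8158 - 1.8158) = 1.8158
  grad(y) = 36.0528, v = y - alpha*grad = 0.8568
  prox(v) = soft_thresh(0.8568, 0.0625) = 0.7943
Iteration 2: beta = 0.3333, y = 0.7943 + 0.3333*(0.7943 - 1.8158) = 0.4538
  grad(y) = 14.2605, v = y - alpha*grad = 0.0745
  prox(v) = soft_thresh(0.0745, 0.0625) = 0.0119
f(x_2) = 8*0.0119^2 + 7*0.0119 + 2.35*|0.0119| = 0.1128


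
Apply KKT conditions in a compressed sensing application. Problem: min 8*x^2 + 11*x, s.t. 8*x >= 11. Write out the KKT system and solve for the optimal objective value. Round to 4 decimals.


Step 1: Try lambda = 0 (constraint inactive).
x_unc = -11/(2*8) = -0.6875
Check: 8*-0.6875 = -5.5 < 11 -- violated!
Step 2: Constraint must be active: 8*x = 11
x* = 11/8 = 1.375
lambda = (2*8*1.375 + 11)/8 = 4.125
Step 3: Compute optimal value.
f(x*) = 8*1.375^2 + 11*1.375 = 30.25


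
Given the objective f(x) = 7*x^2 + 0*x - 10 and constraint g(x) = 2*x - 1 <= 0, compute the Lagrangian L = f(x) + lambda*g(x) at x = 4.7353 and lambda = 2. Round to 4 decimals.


Step 1: Evaluate f(x).
f(4.7353) = 7*4.7353^2 + 0*4.7353 - 10 = 146.9615
Step 2: Evaluate g(x).
g(4.7353) = 2*4.7353 - 1 = 8.4706
Step 3: Compute Lagrangian.
L = 146.9615 + 2*8.4706 = 163.9027


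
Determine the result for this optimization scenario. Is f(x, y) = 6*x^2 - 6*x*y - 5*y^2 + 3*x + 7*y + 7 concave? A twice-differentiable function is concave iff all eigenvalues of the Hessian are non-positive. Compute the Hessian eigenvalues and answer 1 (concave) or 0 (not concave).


The Hessian of f(x,y) = 6*x^2 - 6*x*y - 5*y^2 + 3*x + 7*y + 7 is:
H = [[12, -6], [-6, -10]]
Trace = 12 - 10 = 2
Determinant = 12*-10 - (-6)^2 = -156
Discriminant = (2)^2 - 4*-156 = 628.0
Eigenvalues: lambda_1 = -11.53, lambda_2 = 13.53
The function is not concave.

0


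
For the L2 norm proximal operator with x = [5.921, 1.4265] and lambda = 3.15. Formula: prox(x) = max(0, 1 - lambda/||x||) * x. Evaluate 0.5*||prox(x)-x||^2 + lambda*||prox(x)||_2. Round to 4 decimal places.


Step 1: Compute ||x||.
||x|| = 6.0904
Step 2: Compute scaling factor.
scale = max(0, 1 - 3.15/6.0904) = 0.4828
Step 3: prox(x) = [2.8586, 0.6887]
||prox(x)|| = 2.9404
Step 4: Proximal objective.
0.5*||prox-x||^2 = 4.9613
lambda*||prox|| = 9.2623
Total = 14.2236


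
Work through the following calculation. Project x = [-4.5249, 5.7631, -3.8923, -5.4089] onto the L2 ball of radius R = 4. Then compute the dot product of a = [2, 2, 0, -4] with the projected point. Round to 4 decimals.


Step 1: Compute ||x|| (intermediates to 6 decimals).
||x|| = sqrt((-4.5249)^2 + 5.7631^2 + (-3.8923)^2 + (-5.4089)^2) = 9.904254
Step 2: Project.
Since ||x|| > R, scale = R/||x|| = 4/9.904254 = 0.403867, proj(x) = scale * x
proj(x) = [-1.827458, 2.327526, -1.571972, -2.184476]
Step 3: Dot product.
a^T * proj(x) = 2*(-1.827458) + 2*2.327526 + 0*(-1.571972) - 4*(-2.184476) = 9.738


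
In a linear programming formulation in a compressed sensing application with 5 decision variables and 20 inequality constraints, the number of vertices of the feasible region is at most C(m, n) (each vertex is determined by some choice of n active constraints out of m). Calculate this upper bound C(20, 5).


Each vertex corresponds to some choice of n active constraints out of m, so the number of vertices is at most C(m, n) = m! / (n!(m-n)!).
m = 20, n = 5
Numerator: 20 * 19 * 18 * 17 * 16
Denominator: 5! = 120
C(20, 5) = 15504


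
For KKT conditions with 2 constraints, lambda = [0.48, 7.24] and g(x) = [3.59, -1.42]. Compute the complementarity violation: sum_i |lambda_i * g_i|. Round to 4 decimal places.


KKT complementary slackness check:
lambda_1 * g_1 = 0.48 * 3.59 = 1.7232
lambda_2 * g_2 = 7.24 * -1.42 = -10.2808
Total violation = 1.7232 + 10.2808 = 12.004


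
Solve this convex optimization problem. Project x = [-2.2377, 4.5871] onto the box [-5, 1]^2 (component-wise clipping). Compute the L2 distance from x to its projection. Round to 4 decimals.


Project each component onto [-5, 1].
clip(-2.2377) = -2.2377, clip(4.5871) = 1.0
Projection = [-2.2377, 1.0]
Squared diffs: [0.0, 12.8673]
Distance = sqrt(12.8673) = 3.5871


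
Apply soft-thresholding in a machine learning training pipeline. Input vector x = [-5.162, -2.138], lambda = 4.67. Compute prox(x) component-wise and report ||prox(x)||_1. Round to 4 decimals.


Soft-thresholding with lambda = 4.67:
prox(-5.162) = sign(-5.162)*max(|-5.162| - 4.67, 0) = -0.492
prox(-2.138) = sign(-2.138)*max(|-2.138| - 4.67, 0) = 0.0
prox(x) = [-0.492, 0.0]
||prox(x)||_1 = 0.492 + 0.0 = 0.492


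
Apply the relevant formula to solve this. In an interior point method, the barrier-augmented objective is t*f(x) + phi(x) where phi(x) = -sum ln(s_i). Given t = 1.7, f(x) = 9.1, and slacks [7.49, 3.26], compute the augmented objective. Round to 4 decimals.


Step 1: Compute log-barrier.
ln values: [2.0136, 1.1817]
phi = -(2.0136 + 1.1817) = -3.1953
Step 2: Compute augmented objective.
t*f(x) = 1.7*9.1 = 15.47
Total = 15.47 - 3.1953 = 12.2747


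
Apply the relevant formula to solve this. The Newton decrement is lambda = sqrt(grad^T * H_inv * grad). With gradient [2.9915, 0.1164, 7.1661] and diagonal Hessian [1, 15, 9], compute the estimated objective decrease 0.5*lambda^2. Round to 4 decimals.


Step 1: H is diagonal, so H^(-1) * g = [2.9915, 0.0078, 0.7962].
Step 2: g^T H^(-1) g = sum_i g_i^2 / H_ii
  = (2.9915)^2/1 + (0.1164)^2/15 + (7.1661)^2/9
  = 8.9491 + 0.0009 + 5.7059 = 14.6559
Step 3: Objective decrease = 0.5 * g^T H^(-1) g = 7.3279


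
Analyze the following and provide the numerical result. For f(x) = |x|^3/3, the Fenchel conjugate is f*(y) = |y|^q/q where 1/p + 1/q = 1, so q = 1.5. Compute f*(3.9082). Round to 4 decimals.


The conjugate exponent q satisfies 1/p + 1/q = 1.
p = 3, so q = 3/(3 - 1) = 1.5
|y|^q = 3.9082^1.5 = 7.7262
f*(3.9082) = 7.7262 / 1.5 = 5.1508


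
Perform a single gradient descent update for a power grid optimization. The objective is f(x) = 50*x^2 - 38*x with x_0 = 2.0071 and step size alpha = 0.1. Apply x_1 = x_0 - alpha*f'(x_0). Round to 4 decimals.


We compute the gradient at x_0 and apply the update.
f'(x) = 100*x - 38
f'(2.0071) = 100*2.0071 - 38 = 162.71
x_1 = 2.0071 - 0.1*162.71 = -14.2639


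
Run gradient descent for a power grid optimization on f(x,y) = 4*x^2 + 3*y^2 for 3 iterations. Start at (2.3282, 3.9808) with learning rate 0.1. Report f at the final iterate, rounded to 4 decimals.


Gradient descent on f(x,y) = 4*x^2 + 3*y^2.
Starting point: (2.3282, 3.9808), alpha = 0.1
Step 1: grad_x = 2*4*2.3282 = 18.6256, grad_y = 2*3*3.9808 = 23.8848
  x_1 = 2.3282 - 0.1*18.6256 = 0.4656
  y_1 = 3.9808 - 0.1*23.8848 = 1.5923
Step 2: grad_x = 2*4*0.4656 = 3.7251, grad_y = 2*3*1.5923 = 9.5539
  x_2 = 0.4656 - 0.1*3.7251 = 0.0931
  y_2 = 1.5923 - 0.1*9.5539 = 0.6369
Step 3: grad_x = 2*4*0.0931 = 0.745, grad_y = 2*3*0.6369 = 3.8216
  x_3 = 0.0931 - 0.1*0.745 = 0.0186
  y_3 = 0.6369 - 0.1*3.8216 = 0.2548
f(0.0186, 0.2548) = 4*0.0186^2 + 3*0.2548^2 = 0.1961


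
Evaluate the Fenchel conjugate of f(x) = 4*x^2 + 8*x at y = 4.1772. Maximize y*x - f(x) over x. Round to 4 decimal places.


f*(y) = sup_x {y*x - a*x^2 - b*x} = sup_x {(y-b)*x - a*x^2}
FOC: (y - b) - 2a*x = 0 => x* = (y - b)/(2a)
x* = (4.1772 - 8)/(2*4) = -0.4779
f*(4.1772) = (y-b)^2/(4a) = (4.1772 - 8)^2/(4*4)
= 14.6138/16 = 0.9134


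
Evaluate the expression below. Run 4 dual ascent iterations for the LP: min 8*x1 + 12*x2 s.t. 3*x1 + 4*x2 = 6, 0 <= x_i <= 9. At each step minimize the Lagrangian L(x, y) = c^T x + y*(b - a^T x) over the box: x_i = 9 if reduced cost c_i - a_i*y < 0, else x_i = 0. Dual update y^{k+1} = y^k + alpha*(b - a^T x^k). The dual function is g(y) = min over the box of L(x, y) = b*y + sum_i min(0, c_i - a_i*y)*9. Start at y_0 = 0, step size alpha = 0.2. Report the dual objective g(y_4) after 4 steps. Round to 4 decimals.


Dual ascent for LP: min 8*x1 + 12*x2, 3*x1 + 4*x2 = 6, 0 <= x_i <= 9
Step 1: y^k = 0.0, reduced costs: (8.0, 12.0)
  x^k = (0.0, 0.0), subgradient = b - a^T x = 6.0
  y^{k+1} = 0.0 + 0.2*6.0 = 1.2
Step 2: y^k = 1.2, reduced costs: (4.4, 7.2)
  x^k = (0.0, 0.0), subgradient = b - a^T x = 6.0
  y^{k+1} = 1.2 + 0.2*6.0 = 2.4
Step 3: y^k = 2.4, reduced costs: (0.8, 2.4)
  x^k = (0.0, 0.0), subgradient = b - a^T x = 6.0
  y^{k+1} = 2.4 + 0.2*6.0 = 3.6
Step 4: y^k = 3.6, reduced costs: (-2.8, -2.4)
  x^k = (9.0, 9.0), subgradient = b - a^T x = -57.0
  y^{k+1} = 3.6 + 0.2*-57.0 = -7.8
Dual objective at y_4 = -7.8: reduced costs (31.4, 43.2), box minimizer x = (0.0, 0.0)
g(y_4) = b*y + (c1 - a1*y)*x1 + (c2 - a2*y)*x2 = 6*(-7.8) + 31.4*0.0 + 43.2*0.0 = -46.8 + 0.0 + 0.0 = -46.8


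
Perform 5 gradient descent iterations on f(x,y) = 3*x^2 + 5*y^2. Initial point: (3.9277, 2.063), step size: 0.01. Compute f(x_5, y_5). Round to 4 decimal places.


Gradient descent on f(x,y) = 3*x^2 + 5*y^2.
Starting point: (3.9277, 2.063), alpha = 0.01
Step 1: grad_x = 2*3*3.9277 = 23.5662, grad_y = 2*5*2.063 = 20.63
  x_1 = 3.9277 - 0.01*23.5662 = 3.692
  y_1 = 2.063 - 0.01*20.63 = 1.8567
Step 2: grad_x = 2*3*3.692 = 22.1522, grad_y = 2*5*1.8567 = 18.567
  x_2 = 3.692 - 0.01*22.1522 = 3.4705
  y_2 = 1.8567 - 0.01*18.567 = 1.671
Step 3: grad_x = 2*3*3.4705 = 20.8231, grad_y = 2*5*1.671 = 16.7103
  x_3 = 3.4705 - 0.01*20.8231 = 3.2623
  y_3 = 1.671 - 0.01*16.7103 = 1.5039
Step 4: grad_x = 2*3*3.2623 = 19.5737, grad_y = 2*5*1.5039 = 15.0393
  x_4 = 3.2623 - 0.01*19.5737 = 3.0665
  y_4 = 1.5039 - 0.01*15.0393 = 1.3535
Step 5: grad_x = 2*3*3.0665 = 18.3993, grad_y = 2*5*1.3535 = 13.5353
  x_5 = 3.0665 - 0.01*18.3993 = 2.8826
  y_5 = 1.3535 - 0.01*13.5353 = 1.2182
f(2.8826, 1.2182) = 3*2.8826^2 + 5*1.2182^2 = 32.3472


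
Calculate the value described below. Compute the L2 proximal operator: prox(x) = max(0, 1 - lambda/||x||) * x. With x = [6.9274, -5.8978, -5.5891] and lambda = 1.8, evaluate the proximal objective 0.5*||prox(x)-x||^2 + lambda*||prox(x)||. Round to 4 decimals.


Step 1: Compute ||x||.
||x|| = 10.6776
Step 2: Compute scaling factor.
scale = max(0, 1 - 1.8/10.6776) = 0.8314
Step 3: prox(x) = [5.7596, -4.9036, -4.6469]
||prox(x)|| = 8.8776
Step 4: Proximal objective.
0.5*||prox-x||^2 = 1.62
lambda*||prox|| = 15.9797
Total = 17.5997


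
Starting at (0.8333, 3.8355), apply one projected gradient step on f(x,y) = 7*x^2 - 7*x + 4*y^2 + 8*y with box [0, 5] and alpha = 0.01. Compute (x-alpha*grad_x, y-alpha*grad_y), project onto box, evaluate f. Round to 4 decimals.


Step 1: Compute gradient at (0.8333, 3.8355).
grad_x = 2*7*0.8333 - 7 = 4.6662
grad_y = 2*4*3.8355 + 8 = 38.684
Step 2: Gradient step.
x_raw = 0.8333 - 0.01*4.6662 = 0.7866
y_raw = 3.8355 - 0.01*38.684 = 3.4487
Step 3: Project onto [0, 5].
x_proj = clip(0.7866) = 0.7866
y_proj = clip(3.4487) = 3.4487
Step 4: Evaluate f.
f(0.7866, 3.4487) = 73.9874


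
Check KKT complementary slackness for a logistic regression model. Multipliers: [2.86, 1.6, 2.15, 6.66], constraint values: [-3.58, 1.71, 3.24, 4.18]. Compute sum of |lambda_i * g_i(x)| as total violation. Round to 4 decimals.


KKT complementary slackness check:
lambda_1 * g_1 = 2.86 * -3.58 = -10.2388
lambda_2 * g_2 = 1.6 * 1.71 = 2.736
lambda_3 * g_3 = 2.15 * 3.24 = 6.966
lambda_4 * g_4 = 6.66 * 4.18 = 27.8388
Total violation = 10.2388 + 2.736 + 6.966 + 27.8388 = 47.7796


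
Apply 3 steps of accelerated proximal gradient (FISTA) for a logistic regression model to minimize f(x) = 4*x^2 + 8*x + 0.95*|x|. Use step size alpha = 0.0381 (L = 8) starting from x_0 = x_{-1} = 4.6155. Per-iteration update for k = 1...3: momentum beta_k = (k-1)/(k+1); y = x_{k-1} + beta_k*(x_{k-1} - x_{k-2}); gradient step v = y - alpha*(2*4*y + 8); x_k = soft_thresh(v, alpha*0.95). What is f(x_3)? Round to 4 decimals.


FISTA on f(x) = 4*x^2 + 8*x + 0.95*|x|
L = 8, alpha = 0.0381
Iteration 1: beta = 0.0, y = 4.6155 + 0.0*(4.6155 - 4.6155) = 4.6155
  grad(y) = 44.924, v = y - alpha*grad = 2.9039
  prox(v) = soft_thresh(2.9039, 0.0362) = 2.8677
Iteration 2: beta = 0.3333, y = 2.8677 + 0.3333*(2.8677 - 4.6155) = 2.2851
  grad(y) = 26.2808, v = y - alpha*grad = 1.2838
  prox(v) = soft_thresh(1.2838, 0.0362) = 1.2476
Iteration 3: beta = 0.5, y = 1.2476 + 0.5*(1.2476 - 2.8677) = 0.4376
  grad(y) = 11.5005, v = y - alpha*grad = -0.0006
  prox(v) = soft_thresh(-0.0006, 0.0362) = 0.0
f(x_3) = 4*0.0^2 + 8*0.0 + 0.95*|0.0| = 0.0


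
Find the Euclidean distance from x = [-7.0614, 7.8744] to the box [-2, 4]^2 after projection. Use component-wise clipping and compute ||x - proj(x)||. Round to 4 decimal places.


Project each component onto [-2, 4].
clip(-7.0614) = -2.0, clip(7.8744) = 4.0
Projection = [-2.0, 4.0]
Squared diffs: [25.6178, 15.011]
Distance = sqrt(40.6288) = 6.3741


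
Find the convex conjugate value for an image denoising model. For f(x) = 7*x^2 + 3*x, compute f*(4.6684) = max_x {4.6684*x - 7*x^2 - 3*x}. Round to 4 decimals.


f*(y) = sup_x {y*x - a*x^2 - b*x} = sup_x {(y-b)*x - a*x^2}
FOC: (y - b) - 2a*x = 0 => x* = (y - b)/(2a)
x* = (4.6684 - 3)/(2*7) = 0.1192
f*(4.6684) = (y-b)^2/(4a) = (4.6684 - 3)^2/(4*7)
= 2.7836/28 = 0.0994


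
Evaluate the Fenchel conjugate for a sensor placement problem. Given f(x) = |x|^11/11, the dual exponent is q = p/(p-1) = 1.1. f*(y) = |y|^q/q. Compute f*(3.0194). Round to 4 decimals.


The conjugate exponent q satisfies 1/p + 1/q = 1.
p = 11, so q = 11/(11 - 1) = 1.1
|y|^q = 3.0194^1.1 = 3.3722
f*(3.0194) = 3.3722 / 1.1 = 3.0656


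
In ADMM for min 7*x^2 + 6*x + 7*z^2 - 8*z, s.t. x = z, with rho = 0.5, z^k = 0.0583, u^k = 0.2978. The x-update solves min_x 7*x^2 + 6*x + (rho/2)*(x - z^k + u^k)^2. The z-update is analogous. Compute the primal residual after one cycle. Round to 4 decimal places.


ADMM iteration with rho = 0.5, z^k = 0.0583, u^k = 0.2978
Step 1: x-update.
Minimize 7*x^2 + 6*x + (0.5/2)*(x - 0.0583 + 0.2978)^2
FOC: (2*7 + 0.5)*x = -6 + 0.5*(0.0583 - 0.2978)
x^{k+1} = -0.4221
Step 2: z-update.
Minimize 7*z^2 - 8*z + (0.5/2)*(-0.4221 - z + 0.2978)^2
FOC: (2*7 + 0.5)*z = 8 + 0.5*(-0.4221 + 0.2978)
z^{k+1} = 0.5474
Step 3: u-update.
u^{k+1} = 0.2978 - 0.4221 - 0.5474 = -0.6717
Step 4: Primal residual = |-0.4221 - 0.5474| = 0.9695


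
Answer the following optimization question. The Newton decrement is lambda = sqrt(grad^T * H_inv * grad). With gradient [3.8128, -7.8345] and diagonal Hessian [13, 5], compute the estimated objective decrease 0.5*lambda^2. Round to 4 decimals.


Step 1: H is diagonal, so H^(-1) * g = [0.2933, -1.5669].
Step 2: g^T H^(-1) g = sum_i g_i^2 / H_ii
  = (3.8128)^2/13 + (-7.8345)^2/5
  = 1.1183 + 12.2759 = 13.3941
Step 3: Objective decrease = 0.5 * g^T H^(-1) g = 6.6971


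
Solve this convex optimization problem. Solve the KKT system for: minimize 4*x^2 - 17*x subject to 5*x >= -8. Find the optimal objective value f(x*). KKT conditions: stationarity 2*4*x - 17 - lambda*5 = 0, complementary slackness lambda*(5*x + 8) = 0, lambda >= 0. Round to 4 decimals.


Step 1: Try lambda = 0 (constraint inactive).
Stationarity: 2*4*x - 17 = 0
x* = 17/(2*4) = 2.125
Check constraint: 5*2.125 = 10.625 >= -8 -- satisfied.
Step 2: Compute optimal value.
f(x*) = 4*2.125^2 - 17*2.125 = -18.0625


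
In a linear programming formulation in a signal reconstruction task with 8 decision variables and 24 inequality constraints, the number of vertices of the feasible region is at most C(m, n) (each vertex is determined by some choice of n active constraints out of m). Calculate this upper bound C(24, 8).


Each vertex corresponds to some choice of n active constraints out of m, so the number of vertices is at most C(m, n) = m! / (n!(m-n)!).
m = 24, n = 8
Numerator: 24 * 23 * 22 * 21 * 20 * 19 * 18 * 17
Denominator: 8! = 40320
C(24, 8) = 735471


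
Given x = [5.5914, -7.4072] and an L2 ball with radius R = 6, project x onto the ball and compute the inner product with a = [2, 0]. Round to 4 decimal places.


Step 1: Compute ||x|| (intermediates to 6 decimals).
||x|| = sqrt(5.5914^2 + (-7.4072)^2) = 9.280645
Step 2: Project.
Since ||x|| > R, scale = R/||x|| = 6/9.280645 = 0.646507, proj(x) = scale * x
proj(x) = [3.614879, -4.788807]
Step 3: Dot product.
a^T * proj(x) = 2*3.614879 + 0*(-4.788807) = 7.2298


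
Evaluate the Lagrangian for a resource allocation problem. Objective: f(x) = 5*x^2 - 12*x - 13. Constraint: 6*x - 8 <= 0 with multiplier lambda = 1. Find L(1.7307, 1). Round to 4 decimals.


Step 1: Evaluate f(x).
f(1.7307) = 5*1.7307^2 - 12*1.7307 - 13 = -18.7918
Step 2: Evaluate g(x).
g(1.7307) = 6*1.7307 - 8 = 2.3842
Step 3: Compute Lagrangian.
L = -18.7918 + 1*2.3842 = -16.4076


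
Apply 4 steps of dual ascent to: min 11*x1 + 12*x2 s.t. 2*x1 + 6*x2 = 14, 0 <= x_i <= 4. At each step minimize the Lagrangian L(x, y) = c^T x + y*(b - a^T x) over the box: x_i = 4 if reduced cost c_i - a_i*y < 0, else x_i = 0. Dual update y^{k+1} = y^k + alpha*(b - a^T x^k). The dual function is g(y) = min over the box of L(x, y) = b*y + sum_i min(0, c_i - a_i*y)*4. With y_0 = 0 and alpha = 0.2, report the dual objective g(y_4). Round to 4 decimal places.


Dual ascent for LP: min 11*x1 + 12*x2, 2*x1 + 6*x2 = 14, 0 <= x_i <= 4
Step 1: y^k = 0.0, reduced costs: (11.0, 12.0)
  x^k = (0.0, 0.0), subgradient = b - a^T x = 14.0
  y^{k+1} = 0.0 + 0.2*14.0 = 2.8
Step 2: y^k = 2.8, reduced costs: (5.4, -4.8)
  x^k = (0.0, 4.0), subgradient = b - a^T x = -10.0
  y^{k+1} = 2.8 + 0.2*-10.0 = 0.8
Step 3: y^k = 0.8, reduced costs: (9.4, 7.2)
  x^k = (0.0, 0.0), subgradient = b - a^T x = 14.0
  y^{k+1} = 0.8 + 0.2*14.0 = 3.6
Step 4: y^k = 3.6, reduced costs: (3.8, -9.6)
  x^k = (0.0, 4.0), subgradient = b - a^T x = -10.0
  y^{k+1} = 3.6 + 0.2*-10.0 = 1.6
Dual objective at y_4 = 1.6: reduced costs (7.8, 2.4), box minimizer x = (0.0, 0.0)
g(y_4) = b*y + (c1 - a1*y)*x1 + (c2 - a2*y)*x2 = 14*1.6 + 7.8*0.0 + 2.4*0.0 = 22.4 + 0.0 + 0.0 = 22.4


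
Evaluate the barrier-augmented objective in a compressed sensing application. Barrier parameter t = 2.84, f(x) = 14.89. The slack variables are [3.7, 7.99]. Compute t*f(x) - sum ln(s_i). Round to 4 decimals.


Step 1: Compute log-barrier.
ln values: [1.3083, 2.0782]
phi = -(1.3083 + 2.0782) = -3.3865
Step 2: Compute augmented objective.
t*f(x) = 2.84*14.89 = 42.2876
Total = 42.2876 - 3.3865 = 38.9011


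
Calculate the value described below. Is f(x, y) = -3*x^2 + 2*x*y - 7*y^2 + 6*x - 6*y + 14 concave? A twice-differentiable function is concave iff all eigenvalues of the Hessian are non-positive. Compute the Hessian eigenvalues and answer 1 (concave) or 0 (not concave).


The Hessian of f(x,y) = -3*x^2 + 2*x*y - 7*y^2 + 6*x - 6*y + 14 is:
H = [[-6, 2], [2, -14]]
Trace = -6 - 14 = -20
Determinant = -6*-14 - (2)^2 = 80
Discriminant = (-20)^2 - 4*80 = 80.0
Eigenvalues: lambda_1 = -14.4721, lambda_2 = -5.5279
The function is concave.

1
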